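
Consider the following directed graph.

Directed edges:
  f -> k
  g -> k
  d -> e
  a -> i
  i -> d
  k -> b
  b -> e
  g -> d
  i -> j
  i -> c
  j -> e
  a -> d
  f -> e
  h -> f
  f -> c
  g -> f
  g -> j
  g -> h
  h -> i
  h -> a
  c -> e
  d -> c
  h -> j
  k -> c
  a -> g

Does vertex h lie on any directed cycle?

Yes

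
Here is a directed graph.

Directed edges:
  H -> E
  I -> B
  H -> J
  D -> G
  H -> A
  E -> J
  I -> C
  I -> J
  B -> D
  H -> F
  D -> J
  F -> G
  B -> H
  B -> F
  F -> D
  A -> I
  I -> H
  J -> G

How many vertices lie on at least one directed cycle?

4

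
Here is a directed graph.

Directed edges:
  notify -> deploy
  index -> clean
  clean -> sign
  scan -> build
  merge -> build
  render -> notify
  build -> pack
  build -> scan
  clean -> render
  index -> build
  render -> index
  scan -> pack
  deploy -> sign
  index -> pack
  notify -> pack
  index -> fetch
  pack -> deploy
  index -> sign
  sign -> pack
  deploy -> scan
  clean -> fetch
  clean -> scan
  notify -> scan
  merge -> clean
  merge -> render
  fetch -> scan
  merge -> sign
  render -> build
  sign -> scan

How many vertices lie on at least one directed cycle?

A vertex is on a directed cycle iff it belongs to a strongly connected component of size ≥ 2 (or has a self-loop).
The vertices on cycles are {pack, scan, sign, build, clean, index, deploy, render} — 8 in total.

8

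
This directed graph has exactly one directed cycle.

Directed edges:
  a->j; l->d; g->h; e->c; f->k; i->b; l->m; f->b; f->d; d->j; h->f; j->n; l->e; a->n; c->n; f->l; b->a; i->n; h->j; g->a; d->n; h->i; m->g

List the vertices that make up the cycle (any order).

f, g, h, l, m

DFS with gray/black marking from h:
h gray
  j gray
    n gray
    n black
  j black
  f gray
    d gray
      d→n: n black — skip
      d→j: j black — skip
    d black
    l gray
      e gray
        c gray
          c→n: n black — skip
        c black
      e black
      l→d: d black — skip
      m gray
        g gray
          a gray
            a→j: j black — skip
            a→n: n black — skip
          a black
          g→h: h is gray → back edge
Back edge closes the cycle h → f → l → m → g → h; its vertices are {f, g, h, l, m}.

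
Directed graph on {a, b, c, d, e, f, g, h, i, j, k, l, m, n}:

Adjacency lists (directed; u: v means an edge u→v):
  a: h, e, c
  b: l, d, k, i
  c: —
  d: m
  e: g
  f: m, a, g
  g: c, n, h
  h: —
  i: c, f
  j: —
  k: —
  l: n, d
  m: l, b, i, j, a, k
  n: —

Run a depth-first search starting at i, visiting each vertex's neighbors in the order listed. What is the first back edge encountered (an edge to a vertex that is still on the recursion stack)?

d→m

DFS from i (visiting each vertex's neighbors in the order listed); mark gray on enter, black on exit:
i gray
  c gray
  c black
  f gray
    m gray
      l gray
        n gray
        n black
        d gray
          d→m: m is gray → back edge
First back edge: d → m.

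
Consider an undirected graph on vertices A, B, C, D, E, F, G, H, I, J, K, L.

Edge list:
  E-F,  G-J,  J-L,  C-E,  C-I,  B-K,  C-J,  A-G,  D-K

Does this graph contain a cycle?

No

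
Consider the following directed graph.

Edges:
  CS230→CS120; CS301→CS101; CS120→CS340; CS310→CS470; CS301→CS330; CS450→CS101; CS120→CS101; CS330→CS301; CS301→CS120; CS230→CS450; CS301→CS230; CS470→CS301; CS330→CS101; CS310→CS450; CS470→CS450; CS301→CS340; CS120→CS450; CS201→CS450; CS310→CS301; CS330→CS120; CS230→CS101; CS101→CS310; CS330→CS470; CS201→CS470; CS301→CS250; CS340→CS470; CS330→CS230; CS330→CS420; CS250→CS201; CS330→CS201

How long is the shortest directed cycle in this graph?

2

For each vertex v, BFS finds the shortest path from v back to v.
The shortest such closed walk is CS301 → CS330 → CS301, length 2.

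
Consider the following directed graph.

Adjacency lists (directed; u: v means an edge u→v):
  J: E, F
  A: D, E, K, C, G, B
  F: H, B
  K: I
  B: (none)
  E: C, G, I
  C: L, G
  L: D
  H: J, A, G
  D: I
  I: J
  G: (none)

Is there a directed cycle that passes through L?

Yes

L is on a cycle iff L can reach itself via ≥1 edge.
L → D → I → J → E → C → L — yes.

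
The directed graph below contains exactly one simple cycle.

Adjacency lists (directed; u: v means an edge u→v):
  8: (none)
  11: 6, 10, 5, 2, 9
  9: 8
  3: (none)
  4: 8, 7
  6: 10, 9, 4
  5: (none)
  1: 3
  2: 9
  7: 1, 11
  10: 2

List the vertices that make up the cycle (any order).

DFS with gray/black marking from 7:
7 gray
  1 gray
    3 gray
    3 black
  1 black
  11 gray
    6 gray
      10 gray
        2 gray
          9 gray
            8 gray
            8 black
          9 black
        2 black
      10 black
      6→9: 9 black — skip
      4 gray
        4→8: 8 black — skip
        4→7: 7 is gray → back edge
Back edge closes the cycle 7 → 11 → 6 → 4 → 7; its vertices are {4, 6, 7, 11}.

4, 6, 7, 11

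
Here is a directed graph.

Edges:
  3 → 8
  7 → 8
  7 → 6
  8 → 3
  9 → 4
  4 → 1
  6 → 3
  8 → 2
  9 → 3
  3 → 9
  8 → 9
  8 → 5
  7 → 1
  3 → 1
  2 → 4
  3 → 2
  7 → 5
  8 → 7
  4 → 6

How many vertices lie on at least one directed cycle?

7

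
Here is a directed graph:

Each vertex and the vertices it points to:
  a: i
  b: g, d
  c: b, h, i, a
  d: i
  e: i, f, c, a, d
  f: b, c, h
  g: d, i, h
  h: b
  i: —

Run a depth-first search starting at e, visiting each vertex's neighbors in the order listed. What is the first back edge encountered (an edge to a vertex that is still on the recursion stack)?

DFS from e (visiting each vertex's neighbors in the order listed); mark gray on enter, black on exit:
e gray
  i gray
  i black
  f gray
    b gray
      g gray
        d gray
          d→i: i black — skip
        d black
        g→i: i black — skip
        h gray
          h→b: b is gray → back edge
First back edge: h → b.

h->b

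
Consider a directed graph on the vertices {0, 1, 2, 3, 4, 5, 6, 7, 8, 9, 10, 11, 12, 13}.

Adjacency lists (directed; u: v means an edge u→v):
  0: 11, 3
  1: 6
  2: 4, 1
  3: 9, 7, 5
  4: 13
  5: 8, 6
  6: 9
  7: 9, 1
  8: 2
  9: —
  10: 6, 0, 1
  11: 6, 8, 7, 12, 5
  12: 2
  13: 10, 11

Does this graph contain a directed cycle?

Yes

DFS with white/gray/black marking, starting from 13:
13 gray
  10 gray
    6 gray
      9 gray
      9 black
    6 black
    0 gray
      11 gray
        11→6: 6 black — skip
        8 gray
          2 gray
            4 gray
              4→13: 13 is gray → back edge
Back edge found, so a cycle exists: 13 → 10 → 0 → 11 → 8 → 2 → 4 → 13.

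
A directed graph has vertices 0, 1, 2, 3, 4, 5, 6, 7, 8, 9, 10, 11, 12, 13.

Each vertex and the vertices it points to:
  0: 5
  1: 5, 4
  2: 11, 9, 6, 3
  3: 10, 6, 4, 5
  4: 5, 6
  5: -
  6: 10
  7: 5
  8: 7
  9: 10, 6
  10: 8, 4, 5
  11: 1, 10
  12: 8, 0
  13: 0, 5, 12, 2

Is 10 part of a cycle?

10 is on a cycle iff 10 can reach itself via ≥1 edge.
10 → 4 → 6 → 10 — yes.

Yes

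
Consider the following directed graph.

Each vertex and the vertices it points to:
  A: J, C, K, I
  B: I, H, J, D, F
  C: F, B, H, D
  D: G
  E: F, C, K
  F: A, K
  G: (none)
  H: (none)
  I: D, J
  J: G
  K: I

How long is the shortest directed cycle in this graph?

For each vertex v, BFS finds the shortest path from v back to v.
The shortest such closed walk is F → A → C → F, length 3.

3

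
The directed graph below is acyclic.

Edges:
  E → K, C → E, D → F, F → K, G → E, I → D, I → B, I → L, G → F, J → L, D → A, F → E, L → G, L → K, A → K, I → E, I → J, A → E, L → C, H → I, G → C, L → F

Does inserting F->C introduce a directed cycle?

No

Adding F→C creates a cycle iff C can already reach F.
Explore from C: no path reaches F. The graph stays acyclic.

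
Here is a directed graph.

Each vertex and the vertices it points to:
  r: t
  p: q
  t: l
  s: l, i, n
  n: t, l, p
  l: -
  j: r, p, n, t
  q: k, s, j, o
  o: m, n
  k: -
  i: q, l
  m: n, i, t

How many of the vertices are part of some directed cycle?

A vertex is on a directed cycle iff it belongs to a strongly connected component of size ≥ 2 (or has a self-loop).
The vertices on cycles are {i, j, m, n, o, p, q, s} — 8 in total.

8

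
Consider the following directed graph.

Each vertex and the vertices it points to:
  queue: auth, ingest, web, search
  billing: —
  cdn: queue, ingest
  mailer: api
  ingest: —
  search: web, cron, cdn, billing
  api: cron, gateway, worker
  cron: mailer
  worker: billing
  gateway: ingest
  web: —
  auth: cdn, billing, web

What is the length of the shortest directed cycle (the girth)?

3

For each vertex v, BFS finds the shortest path from v back to v.
The shortest such closed walk is queue → search → cdn → queue, length 3.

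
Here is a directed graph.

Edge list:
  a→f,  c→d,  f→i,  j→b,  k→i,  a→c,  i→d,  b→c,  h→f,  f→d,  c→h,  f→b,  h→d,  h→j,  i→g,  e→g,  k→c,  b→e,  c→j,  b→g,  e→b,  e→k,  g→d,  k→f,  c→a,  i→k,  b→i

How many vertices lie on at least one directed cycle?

9

A vertex is on a directed cycle iff it belongs to a strongly connected component of size ≥ 2 (or has a self-loop).
The vertices on cycles are {a, b, c, e, f, h, i, j, k} — 9 in total.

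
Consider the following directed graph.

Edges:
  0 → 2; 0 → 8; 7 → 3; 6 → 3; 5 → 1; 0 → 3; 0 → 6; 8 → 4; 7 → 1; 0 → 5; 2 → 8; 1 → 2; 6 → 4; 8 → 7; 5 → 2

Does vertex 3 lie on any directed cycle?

3 lies on a cycle iff there is a path from 3 back to itself.
Exploring from 3, it never reaches itself; equivalently, its strongly connected component is a singleton.

No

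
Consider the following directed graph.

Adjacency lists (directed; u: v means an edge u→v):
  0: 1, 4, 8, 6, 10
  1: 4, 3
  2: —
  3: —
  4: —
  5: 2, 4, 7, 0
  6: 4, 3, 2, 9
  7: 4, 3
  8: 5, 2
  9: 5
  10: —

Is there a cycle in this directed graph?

DFS with white/gray/black marking, starting from 8:
8 gray
  5 gray
    2 gray
    2 black
    4 gray
    4 black
    7 gray
      7→4: 4 black — skip
      3 gray
      3 black
    7 black
    0 gray
      1 gray
        1→4: 4 black — skip
        1→3: 3 black — skip
      1 black
      0→4: 4 black — skip
      0→8: 8 is gray → back edge
Back edge found, so a cycle exists: 8 → 5 → 0 → 8.

Yes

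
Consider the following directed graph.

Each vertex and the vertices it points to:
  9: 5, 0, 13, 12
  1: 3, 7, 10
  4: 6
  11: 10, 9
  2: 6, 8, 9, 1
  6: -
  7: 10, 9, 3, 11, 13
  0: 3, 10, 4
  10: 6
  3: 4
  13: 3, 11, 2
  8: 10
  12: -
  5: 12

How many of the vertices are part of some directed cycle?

6

A vertex is on a directed cycle iff it belongs to a strongly connected component of size ≥ 2 (or has a self-loop).
The vertices on cycles are {1, 2, 7, 9, 11, 13} — 6 in total.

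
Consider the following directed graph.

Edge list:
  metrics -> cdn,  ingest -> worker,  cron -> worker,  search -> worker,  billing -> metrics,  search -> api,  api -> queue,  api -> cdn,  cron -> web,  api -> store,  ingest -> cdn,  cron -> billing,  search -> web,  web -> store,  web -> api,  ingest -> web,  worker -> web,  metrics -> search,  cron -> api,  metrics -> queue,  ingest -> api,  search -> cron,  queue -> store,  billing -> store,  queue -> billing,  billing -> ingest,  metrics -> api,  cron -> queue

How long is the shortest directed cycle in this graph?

3

For each vertex v, BFS finds the shortest path from v back to v.
The shortest such closed walk is billing → metrics → queue → billing, length 3.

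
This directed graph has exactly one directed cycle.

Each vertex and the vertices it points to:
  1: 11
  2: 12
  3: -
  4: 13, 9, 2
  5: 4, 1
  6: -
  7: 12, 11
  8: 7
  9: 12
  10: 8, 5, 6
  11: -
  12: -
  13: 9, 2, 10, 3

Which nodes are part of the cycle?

DFS with gray/black marking from 13:
13 gray
  9 gray
    12 gray
    12 black
  9 black
  2 gray
    2→12: 12 black — skip
  2 black
  10 gray
    8 gray
      7 gray
        7→12: 12 black — skip
        11 gray
        11 black
      7 black
    8 black
    5 gray
      4 gray
        4→13: 13 is gray → back edge
Back edge closes the cycle 13 → 10 → 5 → 4 → 13; its vertices are {4, 5, 10, 13}.

4, 5, 10, 13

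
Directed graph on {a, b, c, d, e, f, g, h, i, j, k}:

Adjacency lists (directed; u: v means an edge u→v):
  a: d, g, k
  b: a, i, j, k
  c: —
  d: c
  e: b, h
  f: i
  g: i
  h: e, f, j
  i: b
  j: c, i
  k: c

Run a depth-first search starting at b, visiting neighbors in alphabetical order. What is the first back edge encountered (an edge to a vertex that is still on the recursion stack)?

i->b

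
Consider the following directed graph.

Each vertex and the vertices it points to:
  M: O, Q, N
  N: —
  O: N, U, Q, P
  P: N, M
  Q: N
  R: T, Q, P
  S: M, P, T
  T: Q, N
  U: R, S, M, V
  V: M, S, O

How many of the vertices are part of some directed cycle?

A vertex is on a directed cycle iff it belongs to a strongly connected component of size ≥ 2 (or has a self-loop).
The vertices on cycles are {M, O, P, R, S, U, V} — 7 in total.

7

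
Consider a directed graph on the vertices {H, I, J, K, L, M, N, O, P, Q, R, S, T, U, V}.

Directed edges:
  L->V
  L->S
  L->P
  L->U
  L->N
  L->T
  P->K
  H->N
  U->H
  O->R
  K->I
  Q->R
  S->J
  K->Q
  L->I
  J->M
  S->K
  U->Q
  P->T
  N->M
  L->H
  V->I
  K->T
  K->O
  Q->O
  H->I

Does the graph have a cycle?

No

DFS with white/gray/black marking, starting from J:
J gray
  M gray
  M black
J black
H gray
  N gray
    N→M: M black — skip
  N black
  I gray
  I black
H black
K gray
  K→I: I black — skip
  O gray
    R gray
    R black
  O black
  Q gray
    Q→R: R black — skip
    Q→O: O black — skip
  Q black
  T gray
  T black
K black
L gray
  L→T: T black — skip
  L→H: H black — skip
  P gray
    P→K: K black — skip
    P→T: T black — skip
  P black
  U gray
    U→H: H black — skip
    U→Q: Q black — skip
  U black
  L→I: I black — skip
  V gray
    V→I: I black — skip
  V black
  S gray
    S→J: J black — skip
    S→K: K black — skip
  S black
  L→N: N black — skip
L black
Every edge goes to a white or black vertex — no back edge, so the graph is acyclic.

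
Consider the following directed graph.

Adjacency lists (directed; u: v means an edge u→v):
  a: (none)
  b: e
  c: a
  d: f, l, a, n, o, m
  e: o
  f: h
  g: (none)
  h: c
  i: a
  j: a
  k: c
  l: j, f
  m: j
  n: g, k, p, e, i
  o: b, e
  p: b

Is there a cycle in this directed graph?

Yes

DFS with white/gray/black marking, starting from a:
a gray
a black
b gray
  e gray
    o gray
      o→b: b is gray → back edge
Back edge found, so a cycle exists: b → e → o → b.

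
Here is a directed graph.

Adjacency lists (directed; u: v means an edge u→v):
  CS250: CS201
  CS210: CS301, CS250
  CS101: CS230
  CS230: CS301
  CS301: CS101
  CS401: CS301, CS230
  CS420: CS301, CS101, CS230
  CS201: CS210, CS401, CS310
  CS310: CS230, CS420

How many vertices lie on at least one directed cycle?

6

A vertex is on a directed cycle iff it belongs to a strongly connected component of size ≥ 2 (or has a self-loop).
The vertices on cycles are {CS101, CS201, CS210, CS230, CS250, CS301} — 6 in total.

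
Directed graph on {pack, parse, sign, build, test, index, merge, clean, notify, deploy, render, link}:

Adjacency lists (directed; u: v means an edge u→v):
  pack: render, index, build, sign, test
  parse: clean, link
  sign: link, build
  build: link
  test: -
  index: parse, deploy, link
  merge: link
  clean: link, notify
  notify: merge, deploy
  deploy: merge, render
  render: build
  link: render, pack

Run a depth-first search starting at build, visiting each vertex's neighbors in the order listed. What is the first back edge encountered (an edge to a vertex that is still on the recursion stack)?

render->build

DFS from build (visiting each vertex's neighbors in the order listed); mark gray on enter, black on exit:
build gray
  link gray
    render gray
      render→build: build is gray → back edge
First back edge: render → build.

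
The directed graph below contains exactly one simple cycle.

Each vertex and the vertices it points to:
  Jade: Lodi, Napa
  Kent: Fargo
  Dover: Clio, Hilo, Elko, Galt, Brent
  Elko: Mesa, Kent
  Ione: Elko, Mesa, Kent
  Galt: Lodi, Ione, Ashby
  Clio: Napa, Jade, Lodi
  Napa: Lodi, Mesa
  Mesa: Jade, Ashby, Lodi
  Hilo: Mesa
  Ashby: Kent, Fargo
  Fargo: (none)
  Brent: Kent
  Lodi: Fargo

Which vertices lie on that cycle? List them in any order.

Jade, Mesa, Napa

DFS with gray/black marking from Napa:
Napa gray
  Lodi gray
    Fargo gray
    Fargo black
  Lodi black
  Mesa gray
    Jade gray
      Jade→Lodi: Lodi black — skip
      Jade→Napa: Napa is gray → back edge
Back edge closes the cycle Napa → Mesa → Jade → Napa; its vertices are {Jade, Mesa, Napa}.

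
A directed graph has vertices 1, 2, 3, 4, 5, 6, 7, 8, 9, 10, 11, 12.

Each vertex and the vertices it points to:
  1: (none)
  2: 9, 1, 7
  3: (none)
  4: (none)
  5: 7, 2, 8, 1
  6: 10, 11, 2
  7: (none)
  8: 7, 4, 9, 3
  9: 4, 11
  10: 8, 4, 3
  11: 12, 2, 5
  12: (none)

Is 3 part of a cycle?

No

3 lies on a cycle iff there is a path from 3 back to itself.
Exploring from 3, it never reaches itself; equivalently, its strongly connected component is a singleton.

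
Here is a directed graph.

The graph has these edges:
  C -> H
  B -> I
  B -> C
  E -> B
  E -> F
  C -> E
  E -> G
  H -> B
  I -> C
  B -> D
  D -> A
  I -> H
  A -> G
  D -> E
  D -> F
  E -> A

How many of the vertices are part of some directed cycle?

6

A vertex is on a directed cycle iff it belongs to a strongly connected component of size ≥ 2 (or has a self-loop).
The vertices on cycles are {B, C, D, E, H, I} — 6 in total.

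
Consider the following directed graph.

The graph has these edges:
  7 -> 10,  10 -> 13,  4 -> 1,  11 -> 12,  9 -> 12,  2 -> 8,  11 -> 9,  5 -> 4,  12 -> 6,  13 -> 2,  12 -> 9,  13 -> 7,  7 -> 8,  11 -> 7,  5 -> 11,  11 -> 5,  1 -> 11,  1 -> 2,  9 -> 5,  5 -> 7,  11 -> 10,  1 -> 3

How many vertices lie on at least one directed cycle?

9

A vertex is on a directed cycle iff it belongs to a strongly connected component of size ≥ 2 (or has a self-loop).
The vertices on cycles are {1, 4, 5, 7, 9, 10, 11, 12, 13} — 9 in total.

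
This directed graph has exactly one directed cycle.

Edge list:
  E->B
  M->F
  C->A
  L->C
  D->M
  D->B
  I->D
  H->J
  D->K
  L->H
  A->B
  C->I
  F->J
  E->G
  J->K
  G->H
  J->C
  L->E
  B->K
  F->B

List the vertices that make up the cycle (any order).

DFS with gray/black marking from C:
C gray
  I gray
    D gray
      K gray
      K black
      B gray
        B→K: K black — skip
      B black
      M gray
        F gray
          J gray
            J→K: K black — skip
            J→C: C is gray → back edge
Back edge closes the cycle C → I → D → M → F → J → C; its vertices are {C, D, F, I, J, M}.

C, D, F, I, J, M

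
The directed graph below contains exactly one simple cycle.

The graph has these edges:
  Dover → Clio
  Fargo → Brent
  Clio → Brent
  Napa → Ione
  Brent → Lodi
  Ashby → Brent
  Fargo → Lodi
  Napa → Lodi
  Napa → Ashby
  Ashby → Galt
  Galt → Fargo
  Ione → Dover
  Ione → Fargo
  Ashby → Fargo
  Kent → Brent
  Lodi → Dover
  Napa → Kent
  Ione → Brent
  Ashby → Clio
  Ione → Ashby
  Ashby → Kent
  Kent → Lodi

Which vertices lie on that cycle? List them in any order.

Clio, Lodi, Brent, Dover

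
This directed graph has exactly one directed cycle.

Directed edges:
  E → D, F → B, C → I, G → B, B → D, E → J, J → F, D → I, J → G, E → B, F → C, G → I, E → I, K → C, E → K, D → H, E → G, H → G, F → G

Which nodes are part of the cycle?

DFS with gray/black marking from D:
D gray
  H gray
    G gray
      I gray
      I black
      B gray
        B→D: D is gray → back edge
Back edge closes the cycle D → H → G → B → D; its vertices are {B, D, G, H}.

B, D, G, H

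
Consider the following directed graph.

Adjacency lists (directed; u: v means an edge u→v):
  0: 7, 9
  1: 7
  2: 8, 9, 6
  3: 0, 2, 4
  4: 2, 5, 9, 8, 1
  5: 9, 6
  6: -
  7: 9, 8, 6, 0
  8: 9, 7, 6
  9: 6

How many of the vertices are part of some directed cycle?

3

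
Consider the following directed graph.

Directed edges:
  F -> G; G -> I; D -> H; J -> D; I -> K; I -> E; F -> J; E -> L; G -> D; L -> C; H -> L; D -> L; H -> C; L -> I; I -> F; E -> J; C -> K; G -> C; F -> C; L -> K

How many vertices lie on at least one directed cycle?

8

A vertex is on a directed cycle iff it belongs to a strongly connected component of size ≥ 2 (or has a self-loop).
The vertices on cycles are {D, E, F, G, H, I, J, L} — 8 in total.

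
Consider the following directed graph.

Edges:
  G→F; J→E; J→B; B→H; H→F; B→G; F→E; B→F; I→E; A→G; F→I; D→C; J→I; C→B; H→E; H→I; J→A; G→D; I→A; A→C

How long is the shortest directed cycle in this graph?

For each vertex v, BFS finds the shortest path from v back to v.
The shortest such closed walk is B → G → D → C → B, length 4.

4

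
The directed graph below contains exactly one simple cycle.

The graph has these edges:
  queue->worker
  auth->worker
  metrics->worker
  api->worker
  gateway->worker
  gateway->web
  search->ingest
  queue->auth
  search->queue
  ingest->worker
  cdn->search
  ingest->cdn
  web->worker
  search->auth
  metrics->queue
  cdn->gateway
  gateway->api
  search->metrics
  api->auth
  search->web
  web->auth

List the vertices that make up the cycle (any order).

cdn, ingest, search

DFS with gray/black marking from cdn:
cdn gray
  search gray
    metrics gray
      worker gray
      worker black
      queue gray
        queue→worker: worker black — skip
        auth gray
          auth→worker: worker black — skip
        auth black
      queue black
    metrics black
    ingest gray
      ingest→worker: worker black — skip
      ingest→cdn: cdn is gray → back edge
Back edge closes the cycle cdn → search → ingest → cdn; its vertices are {cdn, ingest, search}.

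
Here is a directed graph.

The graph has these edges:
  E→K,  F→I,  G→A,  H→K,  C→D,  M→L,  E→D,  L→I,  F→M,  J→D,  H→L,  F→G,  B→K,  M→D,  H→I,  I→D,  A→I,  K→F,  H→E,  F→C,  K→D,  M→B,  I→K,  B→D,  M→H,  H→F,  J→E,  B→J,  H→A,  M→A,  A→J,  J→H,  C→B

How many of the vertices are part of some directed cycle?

12

A vertex is on a directed cycle iff it belongs to a strongly connected component of size ≥ 2 (or has a self-loop).
The vertices on cycles are {A, B, C, E, F, G, H, I, J, K, L, M} — 12 in total.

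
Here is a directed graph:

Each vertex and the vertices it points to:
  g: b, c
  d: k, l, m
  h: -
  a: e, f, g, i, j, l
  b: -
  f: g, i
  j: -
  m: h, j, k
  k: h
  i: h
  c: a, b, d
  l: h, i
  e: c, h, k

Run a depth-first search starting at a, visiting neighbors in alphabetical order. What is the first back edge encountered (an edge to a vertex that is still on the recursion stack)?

c->a

DFS from a (visiting neighbors in alphabetical order); mark gray on enter, black on exit:
a gray
  e gray
    c gray
      c→a: a is gray → back edge
First back edge: c → a.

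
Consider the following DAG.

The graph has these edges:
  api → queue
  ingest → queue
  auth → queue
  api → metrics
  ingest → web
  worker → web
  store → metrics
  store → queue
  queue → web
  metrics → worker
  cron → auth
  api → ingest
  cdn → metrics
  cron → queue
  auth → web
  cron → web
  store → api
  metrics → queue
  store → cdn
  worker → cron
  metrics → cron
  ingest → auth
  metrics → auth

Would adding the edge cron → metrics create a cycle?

Adding cron→metrics creates a cycle iff metrics can already reach cron.
Path from metrics: metrics → cron.
So metrics → … → cron → metrics is a cycle.

Yes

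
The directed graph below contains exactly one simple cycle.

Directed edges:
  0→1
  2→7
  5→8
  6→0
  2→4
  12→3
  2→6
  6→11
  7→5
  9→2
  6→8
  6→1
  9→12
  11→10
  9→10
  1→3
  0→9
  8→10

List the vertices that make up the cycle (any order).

0, 2, 6, 9

DFS with gray/black marking from 2:
2 gray
  7 gray
    5 gray
      8 gray
        10 gray
        10 black
      8 black
    5 black
  7 black
  4 gray
  4 black
  6 gray
    6→8: 8 black — skip
    1 gray
      3 gray
      3 black
    1 black
    11 gray
      11→10: 10 black — skip
    11 black
    0 gray
      0→1: 1 black — skip
      9 gray
        12 gray
          12→3: 3 black — skip
        12 black
        9→2: 2 is gray → back edge
Back edge closes the cycle 2 → 6 → 0 → 9 → 2; its vertices are {0, 2, 6, 9}.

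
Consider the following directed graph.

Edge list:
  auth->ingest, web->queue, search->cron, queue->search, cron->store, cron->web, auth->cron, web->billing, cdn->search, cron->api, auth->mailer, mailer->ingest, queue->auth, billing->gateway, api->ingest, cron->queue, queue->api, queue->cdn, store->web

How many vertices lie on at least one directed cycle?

A vertex is on a directed cycle iff it belongs to a strongly connected component of size ≥ 2 (or has a self-loop).
The vertices on cycles are {cdn, web, auth, cron, queue, store, search} — 7 in total.

7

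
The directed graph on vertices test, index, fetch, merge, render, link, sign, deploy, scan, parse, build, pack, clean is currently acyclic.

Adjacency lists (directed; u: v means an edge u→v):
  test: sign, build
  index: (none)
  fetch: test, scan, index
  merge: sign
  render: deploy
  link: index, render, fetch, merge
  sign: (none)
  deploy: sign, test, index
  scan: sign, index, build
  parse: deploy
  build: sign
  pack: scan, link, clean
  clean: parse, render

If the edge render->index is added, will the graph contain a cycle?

Adding render→index creates a cycle iff index can already reach render.
Explore from index: no path reaches render. The graph stays acyclic.

No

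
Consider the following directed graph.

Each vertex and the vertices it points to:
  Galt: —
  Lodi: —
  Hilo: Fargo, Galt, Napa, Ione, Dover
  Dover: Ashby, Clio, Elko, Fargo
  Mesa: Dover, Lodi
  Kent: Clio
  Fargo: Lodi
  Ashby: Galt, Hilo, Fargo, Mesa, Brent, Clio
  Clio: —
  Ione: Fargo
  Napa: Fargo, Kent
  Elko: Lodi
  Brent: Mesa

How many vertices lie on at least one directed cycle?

A vertex is on a directed cycle iff it belongs to a strongly connected component of size ≥ 2 (or has a self-loop).
The vertices on cycles are {Hilo, Mesa, Ashby, Brent, Dover} — 5 in total.

5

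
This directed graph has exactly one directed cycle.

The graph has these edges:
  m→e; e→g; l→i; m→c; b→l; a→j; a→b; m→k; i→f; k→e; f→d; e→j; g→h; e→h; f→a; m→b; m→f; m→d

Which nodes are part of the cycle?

DFS with gray/black marking from f:
f gray
  a gray
    j gray
    j black
    b gray
      l gray
        i gray
          i→f: f is gray → back edge
Back edge closes the cycle f → a → b → l → i → f; its vertices are {a, b, f, i, l}.

a, b, f, i, l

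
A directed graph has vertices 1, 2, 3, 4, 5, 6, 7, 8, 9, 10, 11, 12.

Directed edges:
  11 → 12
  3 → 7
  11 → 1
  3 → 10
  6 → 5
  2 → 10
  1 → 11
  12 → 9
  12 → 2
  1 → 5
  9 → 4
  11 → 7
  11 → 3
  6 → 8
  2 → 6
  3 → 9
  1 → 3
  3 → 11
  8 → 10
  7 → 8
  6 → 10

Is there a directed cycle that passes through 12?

12 lies on a cycle iff there is a path from 12 back to itself.
Exploring from 12, it never reaches itself; equivalently, its strongly connected component is a singleton.

No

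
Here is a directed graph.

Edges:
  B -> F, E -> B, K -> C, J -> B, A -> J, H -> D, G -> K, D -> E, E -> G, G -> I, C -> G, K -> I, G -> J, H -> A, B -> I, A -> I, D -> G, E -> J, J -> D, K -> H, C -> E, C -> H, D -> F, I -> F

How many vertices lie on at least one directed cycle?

A vertex is on a directed cycle iff it belongs to a strongly connected component of size ≥ 2 (or has a self-loop).
The vertices on cycles are {A, C, D, E, G, H, J, K} — 8 in total.

8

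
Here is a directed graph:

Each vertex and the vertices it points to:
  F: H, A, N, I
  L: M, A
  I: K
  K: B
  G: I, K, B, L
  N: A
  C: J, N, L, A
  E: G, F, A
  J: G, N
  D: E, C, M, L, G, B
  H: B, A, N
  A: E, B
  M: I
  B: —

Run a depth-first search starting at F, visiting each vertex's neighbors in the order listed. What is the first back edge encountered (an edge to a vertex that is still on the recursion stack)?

L→A

DFS from F (visiting each vertex's neighbors in the order listed); mark gray on enter, black on exit:
F gray
  H gray
    B gray
    B black
    A gray
      E gray
        G gray
          I gray
            K gray
              K→B: B black — skip
            K black
          I black
          G→K: K black — skip
          G→B: B black — skip
          L gray
            M gray
              M→I: I black — skip
            M black
            L→A: A is gray → back edge
First back edge: L → A.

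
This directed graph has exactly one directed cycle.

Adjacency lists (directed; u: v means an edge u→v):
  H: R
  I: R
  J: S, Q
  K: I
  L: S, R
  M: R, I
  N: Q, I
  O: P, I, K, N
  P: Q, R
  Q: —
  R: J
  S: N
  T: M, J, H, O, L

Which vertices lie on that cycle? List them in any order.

DFS with gray/black marking from J:
J gray
  S gray
    N gray
      Q gray
      Q black
      I gray
        R gray
          R→J: J is gray → back edge
Back edge closes the cycle J → S → N → I → R → J; its vertices are {I, J, N, R, S}.

I, J, N, R, S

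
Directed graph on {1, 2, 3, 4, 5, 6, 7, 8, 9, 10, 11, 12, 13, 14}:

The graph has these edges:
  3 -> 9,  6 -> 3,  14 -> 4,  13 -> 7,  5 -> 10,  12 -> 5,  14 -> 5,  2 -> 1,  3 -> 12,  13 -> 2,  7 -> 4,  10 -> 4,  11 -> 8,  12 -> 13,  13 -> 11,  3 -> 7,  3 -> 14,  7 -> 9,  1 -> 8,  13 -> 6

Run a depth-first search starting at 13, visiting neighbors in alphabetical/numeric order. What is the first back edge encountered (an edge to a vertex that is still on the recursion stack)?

DFS from 13 (visiting neighbors in alphabetical/numeric order); mark gray on enter, black on exit:
13 gray
  2 gray
    1 gray
      8 gray
      8 black
    1 black
  2 black
  6 gray
    3 gray
      7 gray
        4 gray
        4 black
        9 gray
        9 black
      7 black
      3→9: 9 black — skip
      12 gray
        5 gray
          10 gray
            10→4: 4 black — skip
          10 black
        5 black
        12→13: 13 is gray → back edge
First back edge: 12 → 13.

12->13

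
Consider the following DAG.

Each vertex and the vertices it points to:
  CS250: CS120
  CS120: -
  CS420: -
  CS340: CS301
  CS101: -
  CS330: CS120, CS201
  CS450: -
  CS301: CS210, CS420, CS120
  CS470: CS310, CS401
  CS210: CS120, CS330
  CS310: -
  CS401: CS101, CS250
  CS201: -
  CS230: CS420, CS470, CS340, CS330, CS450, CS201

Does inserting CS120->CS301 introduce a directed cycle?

Yes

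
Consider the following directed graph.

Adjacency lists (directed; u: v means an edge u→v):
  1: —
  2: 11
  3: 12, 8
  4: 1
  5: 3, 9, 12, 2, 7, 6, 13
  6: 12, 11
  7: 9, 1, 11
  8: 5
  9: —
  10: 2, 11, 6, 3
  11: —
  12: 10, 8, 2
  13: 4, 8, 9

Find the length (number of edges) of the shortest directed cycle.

For each vertex v, BFS finds the shortest path from v back to v.
The shortest such closed walk is 5 → 13 → 8 → 5, length 3.

3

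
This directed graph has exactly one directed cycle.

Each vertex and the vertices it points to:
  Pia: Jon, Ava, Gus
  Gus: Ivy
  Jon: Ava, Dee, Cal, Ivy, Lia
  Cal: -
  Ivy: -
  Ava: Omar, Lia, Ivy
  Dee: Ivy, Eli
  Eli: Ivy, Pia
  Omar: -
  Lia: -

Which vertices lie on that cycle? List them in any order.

Dee, Eli, Jon, Pia

DFS with gray/black marking from Pia:
Pia gray
  Jon gray
    Ava gray
      Omar gray
      Omar black
      Lia gray
      Lia black
      Ivy gray
      Ivy black
    Ava black
    Dee gray
      Dee→Ivy: Ivy black — skip
      Eli gray
        Eli→Ivy: Ivy black — skip
        Eli→Pia: Pia is gray → back edge
Back edge closes the cycle Pia → Jon → Dee → Eli → Pia; its vertices are {Dee, Eli, Jon, Pia}.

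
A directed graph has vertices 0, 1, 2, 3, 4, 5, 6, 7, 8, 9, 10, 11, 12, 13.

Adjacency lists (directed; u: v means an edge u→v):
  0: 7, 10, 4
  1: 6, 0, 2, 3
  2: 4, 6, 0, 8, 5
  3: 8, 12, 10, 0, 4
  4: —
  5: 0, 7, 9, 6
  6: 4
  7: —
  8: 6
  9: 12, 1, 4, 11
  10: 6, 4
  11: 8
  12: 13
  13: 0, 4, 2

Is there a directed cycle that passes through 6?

No

6 lies on a cycle iff there is a path from 6 back to itself.
Exploring from 6, it never reaches itself; equivalently, its strongly connected component is a singleton.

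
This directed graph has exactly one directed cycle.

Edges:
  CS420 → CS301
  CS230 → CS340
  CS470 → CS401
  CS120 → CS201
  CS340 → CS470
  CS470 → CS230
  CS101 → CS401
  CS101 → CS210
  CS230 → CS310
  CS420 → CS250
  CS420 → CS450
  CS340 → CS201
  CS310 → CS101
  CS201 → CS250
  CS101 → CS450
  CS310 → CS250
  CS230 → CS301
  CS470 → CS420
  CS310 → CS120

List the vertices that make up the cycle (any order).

CS230, CS340, CS470

DFS with gray/black marking from CS230:
CS230 gray
  CS310 gray
    CS250 gray
    CS250 black
    CS101 gray
      CS450 gray
      CS450 black
      CS210 gray
      CS210 black
      CS401 gray
      CS401 black
    CS101 black
    CS120 gray
      CS201 gray
        CS201→CS250: CS250 black — skip
      CS201 black
    CS120 black
  CS310 black
  CS301 gray
  CS301 black
  CS340 gray
    CS340→CS201: CS201 black — skip
    CS470 gray
      CS470→CS401: CS401 black — skip
      CS420 gray
        CS420→CS250: CS250 black — skip
        CS420→CS301: CS301 black — skip
        CS420→CS450: CS450 black — skip
      CS420 black
      CS470→CS230: CS230 is gray → back edge
Back edge closes the cycle CS230 → CS340 → CS470 → CS230; its vertices are {CS230, CS340, CS470}.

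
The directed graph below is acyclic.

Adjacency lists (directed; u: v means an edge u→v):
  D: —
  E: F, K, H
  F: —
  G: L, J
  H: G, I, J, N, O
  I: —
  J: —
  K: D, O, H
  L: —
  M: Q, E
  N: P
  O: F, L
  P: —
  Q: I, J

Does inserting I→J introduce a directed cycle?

No

Adding I→J creates a cycle iff J can already reach I.
Explore from J: no path reaches I. The graph stays acyclic.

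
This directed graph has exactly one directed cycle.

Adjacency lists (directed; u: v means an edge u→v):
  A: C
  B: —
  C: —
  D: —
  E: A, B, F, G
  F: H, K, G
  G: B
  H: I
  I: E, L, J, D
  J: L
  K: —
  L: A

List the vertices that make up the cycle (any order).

DFS with gray/black marking from I:
I gray
  E gray
    A gray
      C gray
      C black
    A black
    B gray
    B black
    F gray
      H gray
        H→I: I is gray → back edge
Back edge closes the cycle I → E → F → H → I; its vertices are {E, F, H, I}.

E, F, H, I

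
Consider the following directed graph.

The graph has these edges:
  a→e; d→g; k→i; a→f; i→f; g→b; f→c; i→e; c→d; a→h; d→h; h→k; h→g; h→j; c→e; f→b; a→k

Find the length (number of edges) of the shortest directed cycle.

For each vertex v, BFS finds the shortest path from v back to v.
The shortest such closed walk is f → c → d → h → k → i → f, length 6.

6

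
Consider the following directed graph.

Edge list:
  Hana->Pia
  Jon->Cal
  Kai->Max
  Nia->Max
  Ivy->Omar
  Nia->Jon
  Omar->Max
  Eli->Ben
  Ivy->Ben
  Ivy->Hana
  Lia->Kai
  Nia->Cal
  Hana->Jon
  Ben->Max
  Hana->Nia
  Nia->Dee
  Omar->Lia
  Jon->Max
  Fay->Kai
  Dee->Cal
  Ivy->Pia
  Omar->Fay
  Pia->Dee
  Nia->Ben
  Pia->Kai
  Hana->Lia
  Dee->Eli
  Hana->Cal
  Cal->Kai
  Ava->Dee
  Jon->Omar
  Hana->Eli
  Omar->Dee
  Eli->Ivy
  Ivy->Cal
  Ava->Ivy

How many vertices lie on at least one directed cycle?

8

A vertex is on a directed cycle iff it belongs to a strongly connected component of size ≥ 2 (or has a self-loop).
The vertices on cycles are {Dee, Eli, Ivy, Jon, Nia, Pia, Hana, Omar} — 8 in total.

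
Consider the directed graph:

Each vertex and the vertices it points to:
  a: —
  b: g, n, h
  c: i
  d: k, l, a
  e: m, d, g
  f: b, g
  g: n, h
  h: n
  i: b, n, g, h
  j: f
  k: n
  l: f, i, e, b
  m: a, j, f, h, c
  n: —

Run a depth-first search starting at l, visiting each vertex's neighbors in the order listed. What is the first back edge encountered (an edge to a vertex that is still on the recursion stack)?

d→l

DFS from l (visiting each vertex's neighbors in the order listed); mark gray on enter, black on exit:
l gray
  f gray
    b gray
      g gray
        n gray
        n black
        h gray
          h→n: n black — skip
        h black
      g black
      b→n: n black — skip
      b→h: h black — skip
    b black
    f→g: g black — skip
  f black
  i gray
    i→b: b black — skip
    i→n: n black — skip
    i→g: g black — skip
    i→h: h black — skip
  i black
  e gray
    m gray
      a gray
      a black
      j gray
        j→f: f black — skip
      j black
      m→f: f black — skip
      m→h: h black — skip
      c gray
        c→i: i black — skip
      c black
    m black
    d gray
      k gray
        k→n: n black — skip
      k black
      d→l: l is gray → back edge
First back edge: d → l.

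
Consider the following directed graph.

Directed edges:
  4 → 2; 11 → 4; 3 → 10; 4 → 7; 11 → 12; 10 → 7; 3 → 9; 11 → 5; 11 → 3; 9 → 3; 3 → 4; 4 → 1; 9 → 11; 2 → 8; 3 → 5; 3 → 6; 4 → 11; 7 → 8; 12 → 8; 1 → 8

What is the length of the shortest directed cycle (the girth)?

2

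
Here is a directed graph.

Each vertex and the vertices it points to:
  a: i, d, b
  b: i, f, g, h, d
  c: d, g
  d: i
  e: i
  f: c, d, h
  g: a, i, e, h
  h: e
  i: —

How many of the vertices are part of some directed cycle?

A vertex is on a directed cycle iff it belongs to a strongly connected component of size ≥ 2 (or has a self-loop).
The vertices on cycles are {a, b, c, f, g} — 5 in total.

5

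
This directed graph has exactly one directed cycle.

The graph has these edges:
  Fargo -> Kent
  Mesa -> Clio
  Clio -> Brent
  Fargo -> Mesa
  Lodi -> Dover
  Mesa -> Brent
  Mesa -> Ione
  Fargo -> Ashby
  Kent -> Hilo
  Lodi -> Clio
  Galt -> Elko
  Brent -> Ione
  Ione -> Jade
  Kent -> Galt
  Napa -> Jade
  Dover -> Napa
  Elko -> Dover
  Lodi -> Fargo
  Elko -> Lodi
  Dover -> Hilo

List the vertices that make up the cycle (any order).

DFS with gray/black marking from Elko:
Elko gray
  Dover gray
    Hilo gray
    Hilo black
    Napa gray
      Jade gray
      Jade black
    Napa black
  Dover black
  Lodi gray
    Clio gray
      Brent gray
        Ione gray
          Ione→Jade: Jade black — skip
        Ione black
      Brent black
    Clio black
    Fargo gray
      Kent gray
        Galt gray
          Galt→Elko: Elko is gray → back edge
Back edge closes the cycle Elko → Lodi → Fargo → Kent → Galt → Elko; its vertices are {Elko, Galt, Kent, Lodi, Fargo}.

Elko, Galt, Kent, Lodi, Fargo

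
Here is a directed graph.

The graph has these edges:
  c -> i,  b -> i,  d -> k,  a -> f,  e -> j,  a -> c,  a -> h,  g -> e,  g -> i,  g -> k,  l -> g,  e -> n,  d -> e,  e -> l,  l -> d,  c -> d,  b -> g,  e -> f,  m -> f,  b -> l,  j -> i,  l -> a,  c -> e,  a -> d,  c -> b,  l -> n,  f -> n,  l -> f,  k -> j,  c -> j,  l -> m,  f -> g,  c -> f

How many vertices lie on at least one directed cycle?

A vertex is on a directed cycle iff it belongs to a strongly connected component of size ≥ 2 (or has a self-loop).
The vertices on cycles are {a, b, c, d, e, f, g, l, m} — 9 in total.

9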